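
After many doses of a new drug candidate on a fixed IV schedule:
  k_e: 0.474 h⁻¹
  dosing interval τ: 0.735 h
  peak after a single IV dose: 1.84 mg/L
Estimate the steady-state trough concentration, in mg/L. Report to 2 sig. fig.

e^(−kτ) = e^(−0.4740 × 0.735) = 0.7058
Accumulation ratio R = 1 / (1 − e^(−kτ)) = 1 / (1 − 0.7058) = 3.399
Steady-state trough = C₀ × R × e^(−kτ) = 1.84 × 3.399 × 0.7058 = 4.414 mg/L

4.4 mg/L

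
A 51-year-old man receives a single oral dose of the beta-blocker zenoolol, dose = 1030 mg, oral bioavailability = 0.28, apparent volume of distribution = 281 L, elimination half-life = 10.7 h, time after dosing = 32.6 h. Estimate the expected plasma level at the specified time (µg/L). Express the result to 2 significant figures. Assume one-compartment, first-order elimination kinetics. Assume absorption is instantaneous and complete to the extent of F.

Amount reaching circulation = F × Dose = 0.28 × 1030 = 288.4 mg
C₀ = F·Dose / Vd = 288.4 / 281 = 1.026 mg/L
k = ln2 / t½ = 0.693147 / 10.7 = 0.06478 h⁻¹
C = C₀ · e^(−k·t) = 1.026 × e^(−0.06478 × 32.6)
  = 1.026 × 0.1210 = 0.1241 mg/L
Convert: 0.1241 mg/L × 1000 = 124.1 µg/L

120 µg/L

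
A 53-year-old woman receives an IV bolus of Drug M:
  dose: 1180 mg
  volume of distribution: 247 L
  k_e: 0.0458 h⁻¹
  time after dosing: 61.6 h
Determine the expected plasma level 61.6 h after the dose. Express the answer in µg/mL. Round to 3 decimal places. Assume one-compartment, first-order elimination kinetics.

C₀ = Dose / Vd = 1180 / 247 = 4.777 mg/L
C = C₀ · e^(−k·t) = 4.777 × e^(−0.04580 × 61.6)
  = 4.777 × 0.05953 = 0.2844 mg/L
(0.2844 mg/L = 0.2844 µg/mL)

0.284 µg/mL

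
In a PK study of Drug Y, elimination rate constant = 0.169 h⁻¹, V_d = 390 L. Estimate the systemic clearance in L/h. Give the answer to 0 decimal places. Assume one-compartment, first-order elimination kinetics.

66 L/h

CL = k × Vd = 0.169 × 390 = 65.91 L/h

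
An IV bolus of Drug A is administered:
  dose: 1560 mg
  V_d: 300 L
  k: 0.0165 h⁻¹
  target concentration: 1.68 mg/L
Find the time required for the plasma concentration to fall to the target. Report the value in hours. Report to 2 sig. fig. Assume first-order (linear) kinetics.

68 h

C₀ = Dose / Vd = 1560 / 300 = 5.200 mg/L
t = ln(C₀ / C) / k = ln(5.200 / 1.68) / 0.01650
  = ln(3.095) / 0.01650 = 1.130 / 0.01650 = 68.48 h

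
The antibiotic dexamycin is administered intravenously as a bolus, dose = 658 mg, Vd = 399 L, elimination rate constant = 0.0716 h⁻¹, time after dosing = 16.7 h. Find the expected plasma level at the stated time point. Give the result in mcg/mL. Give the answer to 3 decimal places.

0.499 mcg/mL

C₀ = Dose / Vd = 658.0 / 399 = 1.649 mg/L
C = C₀ · e^(−k·t) = 1.649 × e^(−0.07160 × 16.7)
  = 1.649 × 0.3025 = 0.4988 mg/L
(0.4988 mg/L = 0.4988 mcg/mL)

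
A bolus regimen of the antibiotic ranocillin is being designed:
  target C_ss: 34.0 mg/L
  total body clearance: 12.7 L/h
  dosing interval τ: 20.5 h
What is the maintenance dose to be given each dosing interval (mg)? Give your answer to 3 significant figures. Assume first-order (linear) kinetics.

8850 mg

At steady state, Dose/τ = Css × CL.
Dose = Css × CL × τ = 34.0 × 12.70 × 20.5 = 8852 mg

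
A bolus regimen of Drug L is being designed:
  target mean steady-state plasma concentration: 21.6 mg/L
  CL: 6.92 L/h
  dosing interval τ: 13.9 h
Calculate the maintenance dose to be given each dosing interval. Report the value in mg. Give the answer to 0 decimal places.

2078 mg

At steady state, Dose/τ = Css × CL.
Dose = Css × CL × τ = 21.6 × 6.920 × 13.9 = 2078 mg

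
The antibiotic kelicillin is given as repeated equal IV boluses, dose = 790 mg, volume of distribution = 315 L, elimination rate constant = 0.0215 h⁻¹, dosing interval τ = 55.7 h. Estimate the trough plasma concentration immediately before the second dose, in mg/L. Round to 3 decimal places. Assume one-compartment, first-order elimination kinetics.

C₀ per dose = Dose / Vd = 790 / 315 = 2.508 mg/L
Fraction remaining after one interval: r = e^(−kτ) = e^(−0.02150 × 55.7) = 0.3019
Before dose 2, 1 dose has been given (aged 1τ).
C_trough = C₀ × r = 2.508 × 0.3019 = 0.7572 mg/L

0.757 mg/L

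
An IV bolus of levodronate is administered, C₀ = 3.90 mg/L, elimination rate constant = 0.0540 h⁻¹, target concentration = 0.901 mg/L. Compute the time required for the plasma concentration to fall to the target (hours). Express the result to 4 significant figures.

t = ln(C₀ / C) / k = ln(3.900 / 0.901) / 0.05400
  = ln(4.329) / 0.05400 = 1.465 / 0.05400 = 27.13 h

27.13 h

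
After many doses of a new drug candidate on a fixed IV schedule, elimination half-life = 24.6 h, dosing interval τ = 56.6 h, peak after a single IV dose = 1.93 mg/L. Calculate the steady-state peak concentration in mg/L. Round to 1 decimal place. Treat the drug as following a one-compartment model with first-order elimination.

k = ln2 / t½ = 0.693147 / 24.6 = 0.02818 h⁻¹
e^(−kτ) = e^(−0.02818 × 56.6) = 0.2029
Accumulation ratio R = 1 / (1 − e^(−kτ)) = 1 / (1 − 0.2029) = 1.255
Steady-state peak = C₀ × R = 1.93 × 1.255 = 2.422 mg/L

2.4 mg/L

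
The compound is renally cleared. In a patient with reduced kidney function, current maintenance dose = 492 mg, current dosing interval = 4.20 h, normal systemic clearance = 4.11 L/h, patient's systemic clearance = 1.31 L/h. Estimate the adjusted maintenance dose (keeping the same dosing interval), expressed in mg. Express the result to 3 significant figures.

To keep the same average steady-state level, dosing rate must scale with clearance.
CL ratio = 1.31 / 4.11 = 0.3187
New dose (same interval) = 492 × 0.3187 = 156.8 mg

157 mg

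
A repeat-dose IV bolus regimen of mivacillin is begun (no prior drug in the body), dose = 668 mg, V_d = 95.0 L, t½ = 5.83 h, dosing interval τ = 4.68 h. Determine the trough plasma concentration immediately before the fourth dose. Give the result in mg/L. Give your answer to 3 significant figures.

7.67 mg/L

C₀ per dose = Dose / Vd = 668 / 95.0 = 7.032 mg/L
k = ln2 / t½ = 0.693147 / 5.83 = 0.1189 h⁻¹
Fraction remaining after one interval: r = e^(−kτ) = e^(−0.1189 × 4.68) = 0.5732
Before dose 4, 3 doses have been given (aged 1τ, 2τ, 3τ).
C_trough = C₀ × (r + r² + … + r^3) = C₀ × r(1−r^3)/(1−r)
        = 7.032 × 0.5732 × (1 − 0.1883) / (1 − 0.5732) = 7.666 mg/L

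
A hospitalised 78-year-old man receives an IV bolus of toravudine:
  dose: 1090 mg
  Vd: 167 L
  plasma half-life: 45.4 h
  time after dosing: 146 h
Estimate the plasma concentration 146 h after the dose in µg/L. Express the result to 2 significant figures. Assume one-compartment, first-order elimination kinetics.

700 µg/L

C₀ = Dose / Vd = 1090 / 167 = 6.527 mg/L
k = ln2 / t½ = 0.693147 / 45.4 = 0.01527 h⁻¹
C = C₀ · e^(−k·t) = 6.527 × e^(−0.01527 × 146)
  = 6.527 × 0.1076 = 0.7023 mg/L
Convert: 0.7023 mg/L × 1000 = 702.3 µg/L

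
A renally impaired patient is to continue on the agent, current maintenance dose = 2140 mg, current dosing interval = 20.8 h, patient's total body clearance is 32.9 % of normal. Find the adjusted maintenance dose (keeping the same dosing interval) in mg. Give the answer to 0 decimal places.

704 mg

To keep the same average steady-state level, dosing rate must scale with clearance.
CL ratio = 32.9 / 100 = 0.3290
New dose (same interval) = 2140 × 0.3290 = 704.1 mg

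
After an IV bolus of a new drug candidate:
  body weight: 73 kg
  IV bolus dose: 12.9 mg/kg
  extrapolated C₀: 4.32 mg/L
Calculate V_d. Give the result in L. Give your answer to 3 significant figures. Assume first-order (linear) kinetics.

Dose = 12.9 × 73 = 941.7 mg
Vd = Dose / C₀ = 941.7 / 4.32 = 218.0 L

218 L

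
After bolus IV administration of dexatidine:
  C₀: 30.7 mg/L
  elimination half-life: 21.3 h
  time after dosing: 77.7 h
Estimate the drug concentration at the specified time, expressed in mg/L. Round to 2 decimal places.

k = ln2 / t½ = 0.693147 / 21.3 = 0.03254 h⁻¹
C = C₀ · e^(−k·t) = 30.70 × e^(−0.03254 × 77.7)
  = 30.70 × 0.07979 = 2.450 mg/L

2.45 mg/L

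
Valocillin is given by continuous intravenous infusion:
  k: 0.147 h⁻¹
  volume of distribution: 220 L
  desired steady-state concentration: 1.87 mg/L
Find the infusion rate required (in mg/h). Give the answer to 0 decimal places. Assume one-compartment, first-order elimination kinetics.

60 mg/h

CL = k × Vd = 0.1470 × 220 = 32.34 L/h
At steady state, infusion rate R₀ = Css × CL = 1.87 × 32.34 = 60.48 mg/h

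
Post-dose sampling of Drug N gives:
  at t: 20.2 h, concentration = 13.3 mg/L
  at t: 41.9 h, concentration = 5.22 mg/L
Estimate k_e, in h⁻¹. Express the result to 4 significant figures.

0.04310 h⁻¹

k = ln(C₁/C₂) / (t₂ − t₁) = ln(13.3/5.22) / (41.9 − 20.2)
  = 0.9353 / 21.70 = 0.04310 h⁻¹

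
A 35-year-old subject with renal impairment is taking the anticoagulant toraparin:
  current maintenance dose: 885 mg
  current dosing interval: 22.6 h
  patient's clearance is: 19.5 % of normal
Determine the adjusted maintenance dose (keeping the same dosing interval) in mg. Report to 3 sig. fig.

To keep the same average steady-state level, dosing rate must scale with clearance.
CL ratio = 19.5 / 100 = 0.1950
New dose (same interval) = 885 × 0.1950 = 172.6 mg

173 mg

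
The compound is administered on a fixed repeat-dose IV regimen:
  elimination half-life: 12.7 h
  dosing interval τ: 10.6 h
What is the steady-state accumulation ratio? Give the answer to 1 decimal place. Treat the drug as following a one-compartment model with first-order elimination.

k = ln2 / t½ = 0.693147 / 12.7 = 0.05458 h⁻¹
e^(−kτ) = e^(−0.05458 × 10.6) = 0.5607
Accumulation ratio R = 1 / (1 − e^(−kτ)) = 1 / (1 − 0.5607) = 2.276

2.3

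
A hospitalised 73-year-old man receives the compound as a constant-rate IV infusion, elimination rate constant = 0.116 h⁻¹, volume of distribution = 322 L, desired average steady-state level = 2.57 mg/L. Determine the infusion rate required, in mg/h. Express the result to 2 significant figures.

96 mg/h

CL = k × Vd = 0.1160 × 322 = 37.35 L/h
At steady state, infusion rate R₀ = Css × CL = 2.57 × 37.35 = 95.99 mg/h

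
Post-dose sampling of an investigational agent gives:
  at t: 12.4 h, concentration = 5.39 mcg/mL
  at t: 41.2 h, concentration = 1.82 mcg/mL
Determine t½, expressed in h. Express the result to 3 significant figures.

k = ln(C₁/C₂) / (t₂ − t₁) = ln(5.39/1.82) / (41.2 − 12.4)
  = 1.086 / 28.80 = 0.03771 h⁻¹
t½ = ln2 / k = 0.693147 / 0.03771 = 18.38 h

18.4 h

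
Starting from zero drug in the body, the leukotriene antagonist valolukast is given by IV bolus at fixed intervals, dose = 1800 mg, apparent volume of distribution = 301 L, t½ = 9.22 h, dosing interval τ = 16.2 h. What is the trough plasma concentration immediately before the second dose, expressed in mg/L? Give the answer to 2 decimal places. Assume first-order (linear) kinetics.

1.77 mg/L

C₀ per dose = Dose / Vd = 1800 / 301 = 5.980 mg/L
k = ln2 / t½ = 0.693147 / 9.22 = 0.07518 h⁻¹
Fraction remaining after one interval: r = e^(−kτ) = e^(−0.07518 × 16.2) = 0.2958
Before dose 2, 1 dose has been given (aged 1τ).
C_trough = C₀ × r = 5.980 × 0.2958 = 1.769 mg/L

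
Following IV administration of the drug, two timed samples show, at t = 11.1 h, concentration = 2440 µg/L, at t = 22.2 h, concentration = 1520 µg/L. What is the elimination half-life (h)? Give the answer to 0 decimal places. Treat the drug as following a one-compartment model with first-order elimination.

k = ln(C₁/C₂) / (t₂ − t₁) = ln(2440/1520) / (22.2 − 11.1)
  = 0.4733 / 11.10 = 0.04264 h⁻¹
t½ = ln2 / k = 0.693147 / 0.04264 = 16.26 h

16 h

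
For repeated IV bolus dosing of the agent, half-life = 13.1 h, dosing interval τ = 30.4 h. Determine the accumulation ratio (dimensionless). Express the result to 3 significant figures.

1.25

k = ln2 / t½ = 0.693147 / 13.1 = 0.05291 h⁻¹
e^(−kτ) = e^(−0.05291 × 30.4) = 0.2002
Accumulation ratio R = 1 / (1 − e^(−kτ)) = 1 / (1 − 0.2002) = 1.250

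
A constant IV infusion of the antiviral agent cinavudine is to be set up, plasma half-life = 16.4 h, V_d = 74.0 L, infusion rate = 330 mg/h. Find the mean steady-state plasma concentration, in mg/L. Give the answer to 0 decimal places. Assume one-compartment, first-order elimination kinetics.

k = ln2 / t½ = 0.693147 / 16.4 = 0.04227 h⁻¹
CL = k × Vd = 0.04227 × 74.0 = 3.128 L/h
At steady state Css = R₀ / CL = 330 / 3.128 = 105.5 mg/L

106 mg/L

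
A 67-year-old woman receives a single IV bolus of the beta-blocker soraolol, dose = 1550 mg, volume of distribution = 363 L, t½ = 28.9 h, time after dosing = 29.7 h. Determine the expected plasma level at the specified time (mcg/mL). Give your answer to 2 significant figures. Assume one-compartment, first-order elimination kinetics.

C₀ = Dose / Vd = 1550 / 363 = 4.270 mg/L
k = ln2 / t½ = 0.693147 / 28.9 = 0.02398 h⁻¹
C = C₀ · e^(−k·t) = 4.270 × e^(−0.02398 × 29.7)
  = 4.270 × 0.4906 = 2.095 mg/L
(2.095 mg/L = 2.095 mcg/mL)

2.1 mcg/mL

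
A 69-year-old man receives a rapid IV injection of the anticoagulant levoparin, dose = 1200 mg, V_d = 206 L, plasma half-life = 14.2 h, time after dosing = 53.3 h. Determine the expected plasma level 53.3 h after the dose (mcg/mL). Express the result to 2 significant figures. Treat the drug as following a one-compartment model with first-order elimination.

0.43 mcg/mL

C₀ = Dose / Vd = 1200 / 206 = 5.825 mg/L
k = ln2 / t½ = 0.693147 / 14.2 = 0.04881 h⁻¹
C = C₀ · e^(−k·t) = 5.825 × e^(−0.04881 × 53.3)
  = 5.825 × 0.07416 = 0.4320 mg/L
(0.4320 mg/L = 0.4320 mcg/mL)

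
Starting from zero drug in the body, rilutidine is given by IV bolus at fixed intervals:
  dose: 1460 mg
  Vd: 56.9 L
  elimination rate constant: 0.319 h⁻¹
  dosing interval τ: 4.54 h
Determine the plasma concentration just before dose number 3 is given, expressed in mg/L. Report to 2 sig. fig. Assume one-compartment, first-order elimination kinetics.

7.4 mg/L

C₀ per dose = Dose / Vd = 1460 / 56.9 = 25.66 mg/L
Fraction remaining after one interval: r = e^(−kτ) = e^(−0.3190 × 4.54) = 0.2350
Before dose 3, 2 doses have been given (aged 1τ, 2τ).
C_trough = C₀ × (r + r²) = 25.66 × (0.2350 + 0.05523) = 7.447 mg/L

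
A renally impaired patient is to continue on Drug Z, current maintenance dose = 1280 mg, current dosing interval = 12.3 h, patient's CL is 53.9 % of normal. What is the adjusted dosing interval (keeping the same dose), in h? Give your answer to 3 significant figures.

22.8 h

To keep the same average steady-state level, dosing rate must scale with clearance.
CL ratio = 53.9 / 100 = 0.5390
New interval (same dose) = 12.3 / 0.5390 = 22.82 h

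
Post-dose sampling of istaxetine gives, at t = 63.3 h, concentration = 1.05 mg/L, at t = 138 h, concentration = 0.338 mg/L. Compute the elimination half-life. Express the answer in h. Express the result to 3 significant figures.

k = ln(C₁/C₂) / (t₂ − t₁) = ln(1.05/0.338) / (138 − 63.3)
  = 1.133 / 74.70 = 0.01517 h⁻¹
t½ = ln2 / k = 0.693147 / 0.01517 = 45.69 h

45.7 h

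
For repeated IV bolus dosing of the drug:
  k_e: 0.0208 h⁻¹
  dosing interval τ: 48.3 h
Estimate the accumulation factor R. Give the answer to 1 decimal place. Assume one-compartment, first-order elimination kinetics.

e^(−kτ) = e^(−0.02080 × 48.3) = 0.3662
Accumulation ratio R = 1 / (1 − e^(−kτ)) = 1 / (1 − 0.3662) = 1.578

1.6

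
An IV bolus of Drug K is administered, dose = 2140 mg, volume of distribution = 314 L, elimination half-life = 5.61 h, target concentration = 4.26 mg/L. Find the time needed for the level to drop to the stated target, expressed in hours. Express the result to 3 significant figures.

3.80 h

C₀ = Dose / Vd = 2140 / 314 = 6.815 mg/L
k = ln2 / t½ = 0.693147 / 5.61 = 0.1236 h⁻¹
t = ln(C₀ / C) / k = ln(6.815 / 4.26) / 0.1236
  = ln(1.600) / 0.1236 = 0.4700 / 0.1236 = 3.803 h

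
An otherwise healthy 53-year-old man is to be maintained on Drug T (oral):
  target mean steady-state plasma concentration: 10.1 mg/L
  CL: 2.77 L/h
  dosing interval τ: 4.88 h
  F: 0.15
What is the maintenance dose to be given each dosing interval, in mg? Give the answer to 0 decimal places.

910 mg

At steady state, F × (Dose/τ) = Css × CL.
Dose = Css × CL × τ / F = 10.1 × 2.770 × 4.88 / 0.15 = 910.2 mg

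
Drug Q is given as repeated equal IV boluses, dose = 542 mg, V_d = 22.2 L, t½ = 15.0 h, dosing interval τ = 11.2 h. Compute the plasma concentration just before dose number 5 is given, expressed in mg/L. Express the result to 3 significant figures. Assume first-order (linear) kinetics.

C₀ per dose = Dose / Vd = 542 / 22.2 = 24.41 mg/L
k = ln2 / t½ = 0.693147 / 15.0 = 0.04621 h⁻¹
Fraction remaining after one interval: r = e^(−kτ) = e^(−0.04621 × 11.2) = 0.5960
Before dose 5, 4 doses have been given (aged 1τ, 2τ, 3τ, 4τ).
C_trough = C₀ × (r + r² + … + r^4) = C₀ × r(1−r^4)/(1−r)
        = 24.41 × 0.5960 × (1 − 0.1262) / (1 − 0.5960) = 31.47 mg/L

31.5 mg/L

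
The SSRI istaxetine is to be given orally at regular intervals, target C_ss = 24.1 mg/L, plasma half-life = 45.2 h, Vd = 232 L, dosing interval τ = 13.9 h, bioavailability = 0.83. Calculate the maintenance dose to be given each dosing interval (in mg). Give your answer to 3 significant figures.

k = ln2 / t½ = 0.693147 / 45.2 = 0.01534 h⁻¹
CL = k × Vd = 0.01534 × 232 = 3.559 L/h
At steady state, F × (Dose/τ) = Css × CL.
Dose = Css × CL × τ / F = 24.1 × 3.559 × 13.9 / 0.83 = 1436 mg

1440 mg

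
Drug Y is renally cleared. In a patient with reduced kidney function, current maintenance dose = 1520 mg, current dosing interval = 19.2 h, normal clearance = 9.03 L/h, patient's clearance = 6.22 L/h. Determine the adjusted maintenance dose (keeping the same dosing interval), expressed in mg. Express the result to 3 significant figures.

1050 mg

To keep the same average steady-state level, dosing rate must scale with clearance.
CL ratio = 6.22 / 9.03 = 0.6888
New dose (same interval) = 1520 × 0.6888 = 1047 mg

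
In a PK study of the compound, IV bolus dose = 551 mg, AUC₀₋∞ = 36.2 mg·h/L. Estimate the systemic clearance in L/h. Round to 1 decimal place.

15.2 L/h

CL = Dose / AUC = 551 / 36.2 = 15.22 L/h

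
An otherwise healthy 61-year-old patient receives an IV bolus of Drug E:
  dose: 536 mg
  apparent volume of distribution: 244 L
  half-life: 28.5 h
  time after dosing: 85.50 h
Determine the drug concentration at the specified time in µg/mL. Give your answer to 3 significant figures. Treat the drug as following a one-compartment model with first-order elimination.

0.275 µg/mL

C₀ = Dose / Vd = 536.0 / 244 = 2.197 mg/L
k = ln2 / t½ = 0.693147 / 28.5 = 0.02432 h⁻¹
t / t½ = 85.50 / 28.5 = 3 half-lives
C = C₀ × (1/2)^3 = 2.197 × 0.1250 = 0.2746 mg/L
(0.2746 mg/L = 0.2746 µg/mL)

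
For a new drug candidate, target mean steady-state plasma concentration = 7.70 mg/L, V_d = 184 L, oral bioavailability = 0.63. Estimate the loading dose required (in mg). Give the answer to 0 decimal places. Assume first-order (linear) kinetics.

LD = Css × Vd / F = 7.70 × 184 / 0.63 = 2249 mg

2249 mg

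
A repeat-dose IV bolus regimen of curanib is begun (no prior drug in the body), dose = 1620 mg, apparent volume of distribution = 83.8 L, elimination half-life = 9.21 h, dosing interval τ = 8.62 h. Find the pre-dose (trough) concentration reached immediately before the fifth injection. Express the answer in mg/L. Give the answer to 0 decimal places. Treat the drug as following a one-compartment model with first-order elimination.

20 mg/L

C₀ per dose = Dose / Vd = 1620 / 83.8 = 19.33 mg/L
k = ln2 / t½ = 0.693147 / 9.21 = 0.07526 h⁻¹
Fraction remaining after one interval: r = e^(−kτ) = e^(−0.07526 × 8.62) = 0.5227
Before dose 5, 4 doses have been given (aged 1τ, 2τ, 3τ, 4τ).
C_trough = C₀ × (r + r² + … + r^4) = C₀ × r(1−r^4)/(1−r)
        = 19.33 × 0.5227 × (1 − 0.07465) / (1 − 0.5227) = 19.59 mg/L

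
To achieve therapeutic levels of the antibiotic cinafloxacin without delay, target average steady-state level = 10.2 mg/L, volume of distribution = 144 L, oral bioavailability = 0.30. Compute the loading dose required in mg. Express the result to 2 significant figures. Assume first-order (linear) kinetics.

4900 mg

LD = Css × Vd / F = 10.2 × 144 / 0.30 = 4896 mg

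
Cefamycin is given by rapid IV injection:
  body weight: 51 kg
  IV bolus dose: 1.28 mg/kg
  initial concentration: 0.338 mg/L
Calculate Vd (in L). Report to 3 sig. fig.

Dose = 1.28 × 51 = 65.28 mg
Vd = Dose / C₀ = 65.28 / 0.338 = 193.1 L

193 L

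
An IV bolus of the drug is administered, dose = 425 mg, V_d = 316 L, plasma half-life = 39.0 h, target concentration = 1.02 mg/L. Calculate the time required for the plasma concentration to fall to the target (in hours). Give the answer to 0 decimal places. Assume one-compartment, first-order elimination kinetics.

16 h

C₀ = Dose / Vd = 425.0 / 316 = 1.345 mg/L
k = ln2 / t½ = 0.693147 / 39.0 = 0.01777 h⁻¹
t = ln(C₀ / C) / k = ln(1.345 / 1.02) / 0.01777
  = ln(1.319) / 0.01777 = 0.2769 / 0.01777 = 15.58 h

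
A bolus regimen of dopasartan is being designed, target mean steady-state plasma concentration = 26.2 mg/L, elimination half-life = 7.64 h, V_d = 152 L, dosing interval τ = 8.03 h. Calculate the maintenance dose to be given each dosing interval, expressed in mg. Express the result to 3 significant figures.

k = ln2 / t½ = 0.693147 / 7.64 = 0.09073 h⁻¹
CL = k × Vd = 0.09073 × 152 = 13.79 L/h
At steady state, Dose/τ = Css × CL.
Dose = Css × CL × τ = 26.2 × 13.79 × 8.03 = 2901 mg

2900 mg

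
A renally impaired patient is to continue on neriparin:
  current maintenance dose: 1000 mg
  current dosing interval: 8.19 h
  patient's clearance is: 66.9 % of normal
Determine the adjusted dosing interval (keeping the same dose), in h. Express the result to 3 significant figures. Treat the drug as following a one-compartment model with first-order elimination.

To keep the same average steady-state level, dosing rate must scale with clearance.
CL ratio = 66.9 / 100 = 0.6690
New interval (same dose) = 8.19 / 0.6690 = 12.24 h

12.2 h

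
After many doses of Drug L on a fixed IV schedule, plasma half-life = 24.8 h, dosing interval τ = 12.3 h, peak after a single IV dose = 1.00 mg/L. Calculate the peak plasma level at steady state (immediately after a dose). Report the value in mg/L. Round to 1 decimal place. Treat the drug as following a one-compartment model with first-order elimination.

k = ln2 / t½ = 0.693147 / 24.8 = 0.02795 h⁻¹
e^(−kτ) = e^(−0.02795 × 12.3) = 0.7091
Accumulation ratio R = 1 / (1 − e^(−kτ)) = 1 / (1 − 0.7091) = 3.438
Steady-state peak = C₀ × R = 1.00 × 3.438 = 3.438 mg/L

3.4 mg/L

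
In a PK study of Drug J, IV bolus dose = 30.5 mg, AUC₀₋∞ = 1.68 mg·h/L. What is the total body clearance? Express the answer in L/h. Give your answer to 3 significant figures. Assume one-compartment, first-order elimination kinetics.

CL = Dose / AUC = 30.5 / 1.68 = 18.15 L/h

18.2 L/h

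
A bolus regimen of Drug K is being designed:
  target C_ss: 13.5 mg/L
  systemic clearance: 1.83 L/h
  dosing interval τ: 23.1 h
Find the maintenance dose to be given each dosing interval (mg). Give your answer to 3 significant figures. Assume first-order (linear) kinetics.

571 mg

At steady state, Dose/τ = Css × CL.
Dose = Css × CL × τ = 13.5 × 1.830 × 23.1 = 570.7 mg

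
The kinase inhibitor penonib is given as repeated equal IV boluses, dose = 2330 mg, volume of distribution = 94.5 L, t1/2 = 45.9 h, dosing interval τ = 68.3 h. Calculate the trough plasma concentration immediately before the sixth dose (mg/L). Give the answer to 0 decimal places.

C₀ per dose = Dose / Vd = 2330 / 94.5 = 24.66 mg/L
k = ln2 / t½ = 0.693147 / 45.9 = 0.01510 h⁻¹
Fraction remaining after one interval: r = e^(−kτ) = e^(−0.01510 × 68.3) = 0.3565
Before dose 6, 5 doses have been given (aged 1τ, 2τ, 3τ, 4τ, 5τ).
C_trough = C₀ × (r + r² + … + r^5) = C₀ × r(1−r^5)/(1−r)
        = 24.66 × 0.3565 × (1 − 0.005758) / (1 − 0.3565) = 13.58 mg/L

14 mg/L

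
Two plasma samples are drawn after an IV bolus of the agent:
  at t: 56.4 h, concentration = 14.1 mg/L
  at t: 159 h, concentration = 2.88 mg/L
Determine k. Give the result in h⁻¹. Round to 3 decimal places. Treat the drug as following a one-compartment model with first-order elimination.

k = ln(C₁/C₂) / (t₂ − t₁) = ln(14.1/2.88) / (159 − 56.4)
  = 1.588 / 102.6 = 0.01548 h⁻¹

0.015 h⁻¹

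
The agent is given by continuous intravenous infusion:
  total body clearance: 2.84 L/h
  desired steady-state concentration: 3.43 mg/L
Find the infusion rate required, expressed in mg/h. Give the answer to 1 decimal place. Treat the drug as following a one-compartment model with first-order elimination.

9.7 mg/h

At steady state, infusion rate R₀ = Css × CL = 3.43 × 2.840 = 9.741 mg/h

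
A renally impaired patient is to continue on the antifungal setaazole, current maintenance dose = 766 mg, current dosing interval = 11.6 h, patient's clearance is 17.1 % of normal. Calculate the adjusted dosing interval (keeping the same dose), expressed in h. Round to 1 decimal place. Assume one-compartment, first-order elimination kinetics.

To keep the same average steady-state level, dosing rate must scale with clearance.
CL ratio = 17.1 / 100 = 0.1710
New interval (same dose) = 11.6 / 0.1710 = 67.84 h

67.8 h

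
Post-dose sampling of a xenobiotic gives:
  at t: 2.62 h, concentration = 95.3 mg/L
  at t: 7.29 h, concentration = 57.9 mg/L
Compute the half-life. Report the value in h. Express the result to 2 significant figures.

k = ln(C₁/C₂) / (t₂ − t₁) = ln(95.3/57.9) / (7.29 − 2.62)
  = 0.4983 / 4.670 = 0.1067 h⁻¹
t½ = ln2 / k = 0.693147 / 0.1067 = 6.496 h

6.5 h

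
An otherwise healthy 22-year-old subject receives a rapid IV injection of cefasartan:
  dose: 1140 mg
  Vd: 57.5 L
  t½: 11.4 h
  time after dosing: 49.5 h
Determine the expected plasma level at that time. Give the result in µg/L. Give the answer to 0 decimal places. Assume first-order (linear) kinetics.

978 µg/L

C₀ = Dose / Vd = 1140 / 57.5 = 19.83 mg/L
k = ln2 / t½ = 0.693147 / 11.4 = 0.06080 h⁻¹
C = C₀ · e^(−k·t) = 19.83 × e^(−0.06080 × 49.5)
  = 19.83 × 0.04931 = 0.9778 mg/L
Convert: 0.9778 mg/L × 1000 = 977.8 µg/L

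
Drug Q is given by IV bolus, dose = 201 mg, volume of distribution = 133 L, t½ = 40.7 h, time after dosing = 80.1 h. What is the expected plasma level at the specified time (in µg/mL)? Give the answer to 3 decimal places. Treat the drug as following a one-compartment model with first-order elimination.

C₀ = Dose / Vd = 201.0 / 133 = 1.511 mg/L
k = ln2 / t½ = 0.693147 / 40.7 = 0.01703 h⁻¹
C = C₀ · e^(−k·t) = 1.511 × e^(−0.01703 × 80.1)
  = 1.511 × 0.2556 = 0.3862 mg/L
(0.3862 mg/L = 0.3862 µg/mL)

0.386 µg/mL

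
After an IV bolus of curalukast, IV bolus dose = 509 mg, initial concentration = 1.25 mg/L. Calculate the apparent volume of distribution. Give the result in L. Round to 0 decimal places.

407 L

Vd = Dose / C₀ = 509.0 / 1.25 = 407.2 L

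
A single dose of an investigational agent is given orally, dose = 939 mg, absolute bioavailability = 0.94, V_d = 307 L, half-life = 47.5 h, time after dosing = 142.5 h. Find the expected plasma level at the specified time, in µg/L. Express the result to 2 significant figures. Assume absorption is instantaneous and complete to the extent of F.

Amount reaching circulation = F × Dose = 0.94 × 939.0 = 882.7 mg
C₀ = F·Dose / Vd = 882.7 / 307 = 2.875 mg/L
k = ln2 / t½ = 0.693147 / 47.5 = 0.01459 h⁻¹
t / t½ = 142.5 / 47.5 = 3 half-lives
C = C₀ × (1/2)^3 = 2.875 × 0.1250 = 0.3594 mg/L
Convert: 0.3594 mg/L × 1000 = 359.4 µg/L

360 µg/L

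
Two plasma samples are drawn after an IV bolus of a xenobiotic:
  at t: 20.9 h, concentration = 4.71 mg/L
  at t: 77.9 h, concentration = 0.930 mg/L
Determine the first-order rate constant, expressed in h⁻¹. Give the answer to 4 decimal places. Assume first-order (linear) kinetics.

0.0285 h⁻¹

k = ln(C₁/C₂) / (t₂ − t₁) = ln(4.71/0.930) / (77.9 − 20.9)
  = 1.622 / 57.00 = 0.02846 h⁻¹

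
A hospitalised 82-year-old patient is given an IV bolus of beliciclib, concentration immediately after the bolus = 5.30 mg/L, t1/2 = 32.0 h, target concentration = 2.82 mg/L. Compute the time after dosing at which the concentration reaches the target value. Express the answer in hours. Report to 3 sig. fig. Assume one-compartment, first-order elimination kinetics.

k = ln2 / t½ = 0.693147 / 32.0 = 0.02166 h⁻¹
t = ln(C₀ / C) / k = ln(5.300 / 2.82) / 0.02166
  = ln(1.879) / 0.02166 = 0.6307 / 0.02166 = 29.12 h

29.1 h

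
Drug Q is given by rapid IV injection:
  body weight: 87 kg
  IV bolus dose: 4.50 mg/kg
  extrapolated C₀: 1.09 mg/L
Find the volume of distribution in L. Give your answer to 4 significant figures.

359.2 L

Dose = 4.50 × 87 = 391.5 mg
Vd = Dose / C₀ = 391.5 / 1.09 = 359.2 L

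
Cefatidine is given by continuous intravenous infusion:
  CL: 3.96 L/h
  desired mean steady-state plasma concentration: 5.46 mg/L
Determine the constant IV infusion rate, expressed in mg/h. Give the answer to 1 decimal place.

At steady state, infusion rate R₀ = Css × CL = 5.46 × 3.960 = 21.62 mg/h

21.6 mg/h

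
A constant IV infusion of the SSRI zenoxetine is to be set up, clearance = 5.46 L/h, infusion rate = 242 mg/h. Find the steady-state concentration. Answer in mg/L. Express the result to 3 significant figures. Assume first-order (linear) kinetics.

At steady state Css = R₀ / CL = 242 / 5.460 = 44.32 mg/L

44.3 mg/L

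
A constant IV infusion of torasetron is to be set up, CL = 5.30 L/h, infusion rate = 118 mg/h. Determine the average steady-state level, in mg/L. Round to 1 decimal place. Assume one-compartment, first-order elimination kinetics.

At steady state Css = R₀ / CL = 118 / 5.300 = 22.26 mg/L

22.3 mg/L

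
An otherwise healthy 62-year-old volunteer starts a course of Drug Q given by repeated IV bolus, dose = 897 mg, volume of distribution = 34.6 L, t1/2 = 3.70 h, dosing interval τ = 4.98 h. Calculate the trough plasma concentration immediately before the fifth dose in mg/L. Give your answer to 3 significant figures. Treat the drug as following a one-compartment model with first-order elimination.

16.4 mg/L

C₀ per dose = Dose / Vd = 897 / 34.6 = 25.92 mg/L
k = ln2 / t½ = 0.693147 / 3.70 = 0.1873 h⁻¹
Fraction remaining after one interval: r = e^(−kτ) = e^(−0.1873 × 4.98) = 0.3935
Before dose 5, 4 doses have been given (aged 1τ, 2τ, 3τ, 4τ).
C_trough = C₀ × (r + r² + … + r^4) = C₀ × r(1−r^4)/(1−r)
        = 25.92 × 0.3935 × (1 − 0.02398) / (1 − 0.3935) = 16.41 mg/L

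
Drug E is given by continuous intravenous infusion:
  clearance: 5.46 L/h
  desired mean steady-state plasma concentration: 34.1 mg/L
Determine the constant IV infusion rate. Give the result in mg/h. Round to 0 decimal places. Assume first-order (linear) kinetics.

186 mg/h

At steady state, infusion rate R₀ = Css × CL = 34.1 × 5.460 = 186.2 mg/h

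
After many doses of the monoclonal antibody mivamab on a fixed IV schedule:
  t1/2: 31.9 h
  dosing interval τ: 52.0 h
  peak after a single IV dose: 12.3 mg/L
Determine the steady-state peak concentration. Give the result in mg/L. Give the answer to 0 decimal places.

k = ln2 / t½ = 0.693147 / 31.9 = 0.02173 h⁻¹
e^(−kτ) = e^(−0.02173 × 52.0) = 0.3230
Accumulation ratio R = 1 / (1 − e^(−kτ)) = 1 / (1 − 0.3230) = 1.477
Steady-state peak = C₀ × R = 12.3 × 1.477 = 18.17 mg/L

18 mg/L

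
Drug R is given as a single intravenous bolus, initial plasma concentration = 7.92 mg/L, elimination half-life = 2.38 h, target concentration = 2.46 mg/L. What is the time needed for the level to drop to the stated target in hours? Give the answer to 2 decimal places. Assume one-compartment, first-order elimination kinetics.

k = ln2 / t½ = 0.693147 / 2.38 = 0.2912 h⁻¹
t = ln(C₀ / C) / k = ln(7.920 / 2.46) / 0.2912
  = ln(3.220) / 0.2912 = 1.169 / 0.2912 = 4.014 h

4.01 h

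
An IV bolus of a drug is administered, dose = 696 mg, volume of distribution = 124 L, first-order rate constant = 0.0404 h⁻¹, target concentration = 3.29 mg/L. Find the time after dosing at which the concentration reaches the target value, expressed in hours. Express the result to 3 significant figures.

C₀ = Dose / Vd = 696.0 / 124 = 5.613 mg/L
t = ln(C₀ / C) / k = ln(5.613 / 3.29) / 0.04040
  = ln(1.706) / 0.04040 = 0.5342 / 0.04040 = 13.22 h

13.2 h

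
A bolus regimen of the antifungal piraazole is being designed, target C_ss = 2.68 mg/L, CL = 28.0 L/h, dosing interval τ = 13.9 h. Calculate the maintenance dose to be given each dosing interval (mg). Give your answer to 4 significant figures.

At steady state, Dose/τ = Css × CL.
Dose = Css × CL × τ = 2.68 × 28.00 × 13.9 = 1043 mg

1043 mg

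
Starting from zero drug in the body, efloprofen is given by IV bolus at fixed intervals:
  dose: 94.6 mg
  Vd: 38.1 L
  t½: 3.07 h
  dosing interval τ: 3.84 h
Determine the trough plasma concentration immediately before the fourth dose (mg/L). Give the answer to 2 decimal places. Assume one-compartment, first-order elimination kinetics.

1.67 mg/L

C₀ per dose = Dose / Vd = 94.6 / 38.1 = 2.483 mg/L
k = ln2 / t½ = 0.693147 / 3.07 = 0.2258 h⁻¹
Fraction remaining after one interval: r = e^(−kτ) = e^(−0.2258 × 3.84) = 0.4202
Before dose 4, 3 doses have been given (aged 1τ, 2τ, 3τ).
C_trough = C₀ × (r + r² + … + r^3) = C₀ × r(1−r^3)/(1−r)
        = 2.483 × 0.4202 × (1 − 0.07419) / (1 − 0.4202) = 1.666 mg/L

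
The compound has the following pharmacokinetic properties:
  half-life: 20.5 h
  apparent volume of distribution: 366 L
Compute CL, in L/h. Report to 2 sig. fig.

12 L/h

k = ln2 / t½ = 0.693147 / 20.5 = 0.03381 h⁻¹
CL = k × Vd = 0.03381 × 366 = 12.37 L/h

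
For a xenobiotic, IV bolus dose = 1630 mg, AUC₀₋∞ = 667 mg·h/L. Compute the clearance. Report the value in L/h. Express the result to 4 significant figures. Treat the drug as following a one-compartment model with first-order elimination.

CL = Dose / AUC = 1630 / 667 = 2.444 L/h

2.444 L/h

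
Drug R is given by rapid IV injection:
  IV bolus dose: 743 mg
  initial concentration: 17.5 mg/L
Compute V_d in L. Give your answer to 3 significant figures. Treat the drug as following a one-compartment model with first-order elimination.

42.5 L

Vd = Dose / C₀ = 743.0 / 17.5 = 42.46 L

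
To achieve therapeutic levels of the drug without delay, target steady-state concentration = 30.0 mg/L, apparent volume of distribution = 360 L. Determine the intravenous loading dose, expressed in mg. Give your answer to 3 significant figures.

LD = Css × Vd = 30.0 × 360 = 10800 mg

10800 mg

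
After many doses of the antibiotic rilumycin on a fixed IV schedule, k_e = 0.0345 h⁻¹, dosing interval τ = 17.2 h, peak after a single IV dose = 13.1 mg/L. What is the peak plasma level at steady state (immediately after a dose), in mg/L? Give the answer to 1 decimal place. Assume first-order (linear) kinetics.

29.3 mg/L

e^(−kτ) = e^(−0.03450 × 17.2) = 0.5524
Accumulation ratio R = 1 / (1 − e^(−kτ)) = 1 / (1 − 0.5524) = 2.234
Steady-state peak = C₀ × R = 13.1 × 2.234 = 29.27 mg/L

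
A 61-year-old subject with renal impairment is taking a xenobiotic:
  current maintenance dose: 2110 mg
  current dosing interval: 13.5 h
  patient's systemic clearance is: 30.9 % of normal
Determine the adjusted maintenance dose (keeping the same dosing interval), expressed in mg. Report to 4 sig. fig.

652.0 mg

To keep the same average steady-state level, dosing rate must scale with clearance.
CL ratio = 30.9 / 100 = 0.3090
New dose (same interval) = 2110 × 0.3090 = 652.0 mg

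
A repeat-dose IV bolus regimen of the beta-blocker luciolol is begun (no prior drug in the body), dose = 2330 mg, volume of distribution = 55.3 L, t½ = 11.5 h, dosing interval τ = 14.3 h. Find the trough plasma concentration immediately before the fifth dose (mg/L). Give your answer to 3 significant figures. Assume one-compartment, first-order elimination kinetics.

C₀ per dose = Dose / Vd = 2330 / 55.3 = 42.13 mg/L
k = ln2 / t½ = 0.693147 / 11.5 = 0.06027 h⁻¹
Fraction remaining after one interval: r = e^(−kτ) = e^(−0.06027 × 14.3) = 0.4224
Before dose 5, 4 doses have been given (aged 1τ, 2τ, 3τ, 4τ).
C_trough = C₀ × (r + r² + … + r^4) = C₀ × r(1−r^4)/(1−r)
        = 42.13 × 0.4224 × (1 − 0.03183) / (1 − 0.4224) = 29.83 mg/L

29.8 mg/L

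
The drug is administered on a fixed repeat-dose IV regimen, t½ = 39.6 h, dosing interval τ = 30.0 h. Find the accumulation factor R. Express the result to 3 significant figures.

k = ln2 / t½ = 0.693147 / 39.6 = 0.01750 h⁻¹
e^(−kτ) = e^(−0.01750 × 30.0) = 0.5916
Accumulation ratio R = 1 / (1 − e^(−kτ)) = 1 / (1 − 0.5916) = 2.449

2.45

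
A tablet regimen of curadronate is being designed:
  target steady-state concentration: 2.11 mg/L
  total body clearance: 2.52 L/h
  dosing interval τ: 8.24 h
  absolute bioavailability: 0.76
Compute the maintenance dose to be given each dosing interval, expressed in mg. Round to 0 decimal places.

At steady state, F × (Dose/τ) = Css × CL.
Dose = Css × CL × τ / F = 2.11 × 2.520 × 8.24 / 0.76 = 57.65 mg

58 mg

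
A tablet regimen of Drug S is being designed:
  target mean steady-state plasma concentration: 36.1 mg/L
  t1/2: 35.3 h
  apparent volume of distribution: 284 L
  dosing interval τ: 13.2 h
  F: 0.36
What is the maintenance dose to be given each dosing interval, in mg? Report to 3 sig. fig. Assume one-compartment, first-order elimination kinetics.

k = ln2 / t½ = 0.693147 / 35.3 = 0.01964 h⁻¹
CL = k × Vd = 0.01964 × 284 = 5.578 L/h
At steady state, F × (Dose/τ) = Css × CL.
Dose = Css × CL × τ / F = 36.1 × 5.578 × 13.2 / 0.36 = 7383 mg

7380 mg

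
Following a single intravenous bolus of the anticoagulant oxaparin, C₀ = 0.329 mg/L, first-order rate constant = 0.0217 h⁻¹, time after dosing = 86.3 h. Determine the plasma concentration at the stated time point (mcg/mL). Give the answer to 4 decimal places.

C = C₀ · e^(−k·t) = 0.3290 × e^(−0.02170 × 86.3)
  = 0.3290 × 0.1537 = 0.05057 mg/L
(0.05057 mg/L = 0.05057 mcg/mL)

0.0506 mcg/mL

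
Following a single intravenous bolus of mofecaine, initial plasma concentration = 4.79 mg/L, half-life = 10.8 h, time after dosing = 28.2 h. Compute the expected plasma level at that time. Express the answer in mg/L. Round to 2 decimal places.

0.78 mg/L

k = ln2 / t½ = 0.693147 / 10.8 = 0.06418 h⁻¹
C = C₀ · e^(−k·t) = 4.790 × e^(−0.06418 × 28.2)
  = 4.790 × 0.1637 = 0.7841 mg/L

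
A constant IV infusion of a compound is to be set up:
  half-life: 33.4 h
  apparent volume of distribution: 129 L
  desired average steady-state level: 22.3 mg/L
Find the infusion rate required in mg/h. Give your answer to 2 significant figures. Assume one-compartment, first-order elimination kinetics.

60 mg/h

k = ln2 / t½ = 0.693147 / 33.4 = 0.02075 h⁻¹
CL = k × Vd = 0.02075 × 129 = 2.677 L/h
At steady state, infusion rate R₀ = Css × CL = 22.3 × 2.677 = 59.70 mg/h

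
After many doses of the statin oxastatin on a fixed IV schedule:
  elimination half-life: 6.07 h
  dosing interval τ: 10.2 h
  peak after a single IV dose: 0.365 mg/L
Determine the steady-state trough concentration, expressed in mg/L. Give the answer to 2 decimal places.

k = ln2 / t½ = 0.693147 / 6.07 = 0.1142 h⁻¹
e^(−kτ) = e^(−0.1142 × 10.2) = 0.3120
Accumulation ratio R = 1 / (1 − e^(−kτ)) = 1 / (1 − 0.3120) = 1.453
Steady-state trough = C₀ × R × e^(−kτ) = 0.365 × 1.453 × 0.3120 = 0.1655 mg/L

0.17 mg/L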